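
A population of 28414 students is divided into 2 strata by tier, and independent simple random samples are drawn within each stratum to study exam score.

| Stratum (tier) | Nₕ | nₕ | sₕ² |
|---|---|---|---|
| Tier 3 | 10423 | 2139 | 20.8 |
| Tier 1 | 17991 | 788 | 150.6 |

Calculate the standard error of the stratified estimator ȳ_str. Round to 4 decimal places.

Var(ȳ_str) = Σₕ Wₕ²(1 − fₕ)sₕ²/nₕ with Wₕ = Nₕ/N, N = 28414.
Tier 3: Wₕ = 0.36682621; term = 0.36682621²·(1 − 0.20521923)·20.8/2139 = 0.0010399696.
Tier 1: Wₕ = 0.63317379; term = 0.63317379²·(1 − 0.04379968)·150.6/788 = 0.073264484.
Sum = 0.074304454.
SE = √(0.074304454) = 0.2726.

0.2726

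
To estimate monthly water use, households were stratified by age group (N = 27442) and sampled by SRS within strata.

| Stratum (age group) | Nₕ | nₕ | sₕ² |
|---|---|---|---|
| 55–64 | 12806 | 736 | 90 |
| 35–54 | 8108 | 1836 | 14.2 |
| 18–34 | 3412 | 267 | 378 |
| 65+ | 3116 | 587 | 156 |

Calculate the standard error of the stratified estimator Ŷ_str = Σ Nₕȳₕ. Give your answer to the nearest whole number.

Var(Ŷ_str) = Σₕ Nₕ²(1 − fₕ)sₕ²/nₕ.
55–64: 12806²·(1 − 736/12806)·90/736 = 1.890103 × 10^7.
35–54: 8108²·(1 − 1836/8108)·14.2/1836 = 393310.42.
18–34: 3412²·(1 − 267/3412)·378/267 = 1.5191834 × 10^7.
65+: 3116²·(1 − 587/3116)·156/587 = 2.0942705 × 10^6.
Sum = 3.6580445 × 10^7.
SE = √(3.6580445 × 10^7) = 6048.

6048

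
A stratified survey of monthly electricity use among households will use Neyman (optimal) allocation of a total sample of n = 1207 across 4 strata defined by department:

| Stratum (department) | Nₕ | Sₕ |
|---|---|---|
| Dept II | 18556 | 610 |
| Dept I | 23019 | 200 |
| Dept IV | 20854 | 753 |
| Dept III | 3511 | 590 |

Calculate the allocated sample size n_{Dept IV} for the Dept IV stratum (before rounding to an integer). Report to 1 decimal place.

562.5

Neyman allocation: nₕ = n·NₕSₕ / Σⱼ NⱼSⱼ.
Σ NⱼSⱼ = 18556·610 + 23019·200 + 20854·753 + 3511·590 = 3.3697512 × 10^7.
n_{Dept IV} = 1207·20854·753 / (3.3697512 × 10^7) = 562.5.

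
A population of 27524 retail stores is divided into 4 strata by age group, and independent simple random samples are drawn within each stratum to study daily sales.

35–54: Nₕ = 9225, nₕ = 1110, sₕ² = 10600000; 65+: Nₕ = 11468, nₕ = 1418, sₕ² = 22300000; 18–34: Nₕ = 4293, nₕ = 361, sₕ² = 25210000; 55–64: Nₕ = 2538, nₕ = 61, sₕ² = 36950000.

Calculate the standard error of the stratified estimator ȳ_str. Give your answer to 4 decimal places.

99.5936

Var(ȳ_str) = Σₕ Wₕ²(1 − fₕ)sₕ²/nₕ with Wₕ = Nₕ/N, N = 27524.
35–54: Wₕ = 0.33516204; term = 0.33516204²·(1 − 0.12032520)·10600000/1110 = 943.65813.
65+: Wₕ = 0.41665456; term = 0.41665456²·(1 − 0.12364841)·22300000/1418 = 2392.5404.
18–34: Wₕ = 0.15597297; term = 0.15597297²·(1 − 0.08409038)·25210000/361 = 1556.0263.
55–64: Wₕ = 0.09221043; term = 0.09221043²·(1 − 0.02403467)·36950000/61 = 5026.6556.
Sum = 9918.8804.
SE = √(9918.8804) = 99.5936.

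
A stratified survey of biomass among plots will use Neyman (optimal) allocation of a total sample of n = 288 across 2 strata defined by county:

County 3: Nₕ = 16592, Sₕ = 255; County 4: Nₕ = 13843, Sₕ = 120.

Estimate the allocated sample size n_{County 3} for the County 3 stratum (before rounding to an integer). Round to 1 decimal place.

206.8

Neyman allocation: nₕ = n·NₕSₕ / Σⱼ NⱼSⱼ.
Σ NⱼSⱼ = 16592·255 + 13843·120 = 5.89212 × 10^6.
n_{County 3} = 288·16592·255 / (5.89212 × 10^6) = 206.8.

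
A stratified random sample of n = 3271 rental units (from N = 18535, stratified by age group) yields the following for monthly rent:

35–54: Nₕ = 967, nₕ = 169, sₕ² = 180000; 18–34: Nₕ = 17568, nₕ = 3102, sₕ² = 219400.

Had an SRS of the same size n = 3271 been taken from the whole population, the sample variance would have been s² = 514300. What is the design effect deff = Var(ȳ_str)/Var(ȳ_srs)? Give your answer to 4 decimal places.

Var(ȳ_str) = Σ Wₕ²(1−fₕ)sₕ²/nₕ with Wₕ = Nₕ/18535:
  35–54: (967/18535)²·(1−169/967)·180000/169 = 2.392379
  18–34: (17568/18535)²·(1−3102/17568)·219400/3102 = 52.32153
  → Var(ȳ_str) = 54.713909.
Var(ȳ_srs) = (1 − 3271/18535)·514300/3271 = 129.4827.
deff = 54.713909 / 129.4827 = 0.4226.

0.4226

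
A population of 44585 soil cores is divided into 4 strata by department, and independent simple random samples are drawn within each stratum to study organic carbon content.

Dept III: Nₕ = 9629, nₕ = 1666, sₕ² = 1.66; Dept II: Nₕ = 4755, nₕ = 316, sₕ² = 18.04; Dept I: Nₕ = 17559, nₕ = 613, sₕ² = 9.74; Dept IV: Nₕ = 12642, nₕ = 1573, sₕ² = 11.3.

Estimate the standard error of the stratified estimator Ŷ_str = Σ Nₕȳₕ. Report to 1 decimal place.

Var(Ŷ_str) = Σₕ Nₕ²(1 − fₕ)sₕ²/nₕ.
Dept III: 9629²·(1 − 1666/9629)·1.66/1666 = 76399.584.
Dept II: 4755²·(1 − 316/4755)·18.04/316 = 1.2049946 × 10^6.
Dept I: 17559²·(1 − 613/17559)·9.74/613 = 4.7278693 × 10^6.
Dept IV: 12642²·(1 − 1573/12642)·11.3/1573 = 1.0052496 × 10^6.
Sum = 7.0145131 × 10^6.
SE = √(7.0145131 × 10^6) = 2648.5.

2648.5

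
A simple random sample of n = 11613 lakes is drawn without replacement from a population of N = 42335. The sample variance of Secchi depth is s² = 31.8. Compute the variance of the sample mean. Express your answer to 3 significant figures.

0.00199

Under SRS without replacement, Var(ȳ) = (1 − f)·s²/n with f = n/N = 11613/42335 = 0.27431203.
Var(ȳ) = (1 − 0.27431203)·31.8/11613 = 0.72568797·0.0027383105 = 0.001987159.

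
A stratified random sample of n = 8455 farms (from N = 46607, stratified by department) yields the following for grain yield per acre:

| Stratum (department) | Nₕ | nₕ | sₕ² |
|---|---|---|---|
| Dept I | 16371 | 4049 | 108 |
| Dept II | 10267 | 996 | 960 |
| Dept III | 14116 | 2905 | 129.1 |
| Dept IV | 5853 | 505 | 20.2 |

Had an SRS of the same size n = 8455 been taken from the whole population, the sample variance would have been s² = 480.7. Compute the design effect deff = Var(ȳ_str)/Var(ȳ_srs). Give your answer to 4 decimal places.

1.0427

Var(ȳ_str) = Σ Wₕ²(1−fₕ)sₕ²/nₕ with Wₕ = Nₕ/46607:
  Dept I: (16371/46607)²·(1−4049/16371)·108/4049 = 0.0024770233
  Dept II: (10267/46607)²·(1−996/10267)·960/996 = 0.042235704
  Dept III: (14116/46607)²·(1−2905/14116)·129.1/2905 = 0.0032376792
  Dept IV: (5853/46607)²·(1−505/5853)·20.2/505 = 5.7640484 × 10^-4
  → Var(ȳ_str) = 0.048526811.
Var(ȳ_srs) = (1 − 8455/46607)·480.7/8455 = 0.046540031.
deff = 0.048526811 / 0.046540031 = 1.0427.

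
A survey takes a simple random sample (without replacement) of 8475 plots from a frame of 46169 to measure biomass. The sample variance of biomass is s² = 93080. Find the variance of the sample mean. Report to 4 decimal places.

8.9668

Under SRS without replacement, Var(ȳ) = (1 − f)·s²/n with f = n/N = 8475/46169 = 0.18356473.
Var(ȳ) = (1 − 0.18356473)·93080/8475 = 0.81643527·10.982891 = 8.9668195.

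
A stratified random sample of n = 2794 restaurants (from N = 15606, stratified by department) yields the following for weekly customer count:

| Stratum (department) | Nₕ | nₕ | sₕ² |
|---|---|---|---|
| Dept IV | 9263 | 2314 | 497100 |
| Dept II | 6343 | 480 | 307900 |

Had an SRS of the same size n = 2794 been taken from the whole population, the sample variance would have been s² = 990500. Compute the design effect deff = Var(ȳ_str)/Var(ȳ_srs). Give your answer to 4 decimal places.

0.5316

Var(ȳ_str) = Σ Wₕ²(1−fₕ)sₕ²/nₕ with Wₕ = Nₕ/15606:
  Dept IV: (9263/15606)²·(1−2314/9263)·497100/2314 = 56.776835
  Dept II: (6343/15606)²·(1−480/6343)·307900/480 = 97.948965
  → Var(ȳ_str) = 154.7258.
Var(ȳ_srs) = (1 − 2794/15606)·990500/2794 = 291.04049.
deff = 154.7258 / 291.04049 = 0.5316.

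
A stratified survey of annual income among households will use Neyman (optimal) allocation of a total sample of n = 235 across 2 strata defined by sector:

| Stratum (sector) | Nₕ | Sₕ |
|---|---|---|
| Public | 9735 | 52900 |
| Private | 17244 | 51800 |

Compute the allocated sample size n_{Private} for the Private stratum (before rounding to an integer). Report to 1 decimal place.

149.1

Neyman allocation: nₕ = n·NₕSₕ / Σⱼ NⱼSⱼ.
Σ NⱼSⱼ = 9735·52900 + 17244·51800 = 1.4082207 × 10^9.
n_{Private} = 235·17244·51800 / (1.4082207 × 10^9) = 149.1.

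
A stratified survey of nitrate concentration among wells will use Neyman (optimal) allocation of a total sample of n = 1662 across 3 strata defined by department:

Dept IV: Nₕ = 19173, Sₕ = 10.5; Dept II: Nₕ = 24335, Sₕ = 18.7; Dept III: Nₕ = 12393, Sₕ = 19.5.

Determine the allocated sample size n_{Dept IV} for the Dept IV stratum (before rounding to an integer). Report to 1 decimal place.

372.6

Neyman allocation: nₕ = n·NₕSₕ / Σⱼ NⱼSⱼ.
Σ NⱼSⱼ = 19173·10.5 + 24335·18.7 + 12393·19.5 = 898044.5.
n_{Dept IV} = 1662·19173·10.5 / 898044.5 = 372.6.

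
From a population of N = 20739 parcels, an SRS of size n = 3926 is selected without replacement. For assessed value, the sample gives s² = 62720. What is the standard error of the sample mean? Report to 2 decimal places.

Under SRS without replacement, Var(ȳ) = (1 − f)·s²/n with f = n/N = 3926/20739 = 0.18930517.
Var(ȳ) = (1 − 0.18930517)·62720/3926 = 0.81069483·15.975548 = 12.951294.
SE(ȳ) = √(12.951294) = 3.60.

3.60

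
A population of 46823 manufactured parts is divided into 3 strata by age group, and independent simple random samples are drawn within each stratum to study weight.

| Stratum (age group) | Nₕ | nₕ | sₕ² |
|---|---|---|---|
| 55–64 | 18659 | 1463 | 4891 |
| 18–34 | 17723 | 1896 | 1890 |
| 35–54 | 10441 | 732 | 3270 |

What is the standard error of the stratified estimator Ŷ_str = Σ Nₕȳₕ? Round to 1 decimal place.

42486.9

Var(Ŷ_str) = Σₕ Nₕ²(1 − fₕ)sₕ²/nₕ.
55–64: 18659²·(1 − 1463/18659)·4891/1463 = 1.0726774 × 10^9.
18–34: 17723²·(1 − 1896/17723)·1890/1896 = 2.7961426 × 10^8.
35–54: 10441²·(1 − 732/10441)·3270/732 = 4.5284885 × 10^8.
Sum = 1.8051405 × 10^9.
SE = √(1.8051405 × 10^9) = 42486.9.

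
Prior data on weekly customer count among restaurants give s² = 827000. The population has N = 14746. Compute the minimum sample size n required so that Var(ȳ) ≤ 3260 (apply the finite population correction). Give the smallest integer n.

250

Without fpc, n₀ = s²/D = 827000/3260 = 253.6810.
With fpc, (1 − n/N)·s²/n ≤ D requires n ≥ n₀/(1 + n₀/N) = 253.6810/(1 + 253.6810/14746) = 249.3906.
Rounding up, n = 250.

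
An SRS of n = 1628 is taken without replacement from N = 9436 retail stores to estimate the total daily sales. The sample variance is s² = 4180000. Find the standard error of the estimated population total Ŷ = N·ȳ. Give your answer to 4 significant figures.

Var(Ŷ) = N²·Var(ȳ) = N²·(1 − n/N)·s²/n.
f = 1628/9436 = 0.17253073; Var(ȳ) = 0.82746927·4180000/1628 = 2124.5833.
Var(Ŷ) = 9436² · 2124.5833 = 1.8916885 × 10^11.
SE(Ŷ) = √(1.8916885 × 10^11) = 434900.

434900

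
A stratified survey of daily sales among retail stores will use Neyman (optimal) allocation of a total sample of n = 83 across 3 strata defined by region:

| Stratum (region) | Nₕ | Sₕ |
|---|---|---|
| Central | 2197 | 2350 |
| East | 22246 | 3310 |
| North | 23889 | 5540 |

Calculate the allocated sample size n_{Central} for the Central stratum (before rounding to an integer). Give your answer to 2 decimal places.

2.03

Neyman allocation: nₕ = n·NₕSₕ / Σⱼ NⱼSⱼ.
Σ NⱼSⱼ = 2197·2350 + 22246·3310 + 23889·5540 = 2.1114227 × 10^8.
n_{Central} = 83·2197·2350 / (2.1114227 × 10^8) = 2.03.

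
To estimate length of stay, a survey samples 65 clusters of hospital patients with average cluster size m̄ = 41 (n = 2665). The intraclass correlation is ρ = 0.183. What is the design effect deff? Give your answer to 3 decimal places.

deff = 1 + (41 − 1)·0.183 = 1 + 7.32 = 8.32.

8.320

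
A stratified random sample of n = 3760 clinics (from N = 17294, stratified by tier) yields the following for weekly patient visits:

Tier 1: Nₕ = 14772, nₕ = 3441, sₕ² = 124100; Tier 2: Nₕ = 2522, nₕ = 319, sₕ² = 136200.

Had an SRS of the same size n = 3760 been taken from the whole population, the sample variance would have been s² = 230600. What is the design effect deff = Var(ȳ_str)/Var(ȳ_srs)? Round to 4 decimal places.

0.5858

Var(ȳ_str) = Σ Wₕ²(1−fₕ)sₕ²/nₕ with Wₕ = Nₕ/17294:
  Tier 1: (14772/17294)²·(1−3441/14772)·124100/3441 = 20.183837
  Tier 2: (2522/17294)²·(1−319/2522)·136200/319 = 7.9314957
  → Var(ȳ_str) = 28.115333.
Var(ȳ_srs) = (1 − 3760/17294)·230600/3760 = 47.995683.
deff = 28.115333 / 47.995683 = 0.5858.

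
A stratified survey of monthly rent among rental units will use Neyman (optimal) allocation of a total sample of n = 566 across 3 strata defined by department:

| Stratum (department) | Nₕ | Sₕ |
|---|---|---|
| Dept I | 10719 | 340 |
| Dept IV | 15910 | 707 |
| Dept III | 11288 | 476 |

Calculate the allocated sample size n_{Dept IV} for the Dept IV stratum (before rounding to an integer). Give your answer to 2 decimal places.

Neyman allocation: nₕ = n·NₕSₕ / Σⱼ NⱼSⱼ.
Σ NⱼSⱼ = 10719·340 + 15910·707 + 11288·476 = 2.0265918 × 10^7.
n_{Dept IV} = 566·15910·707 / (2.0265918 × 10^7) = 314.15.

314.15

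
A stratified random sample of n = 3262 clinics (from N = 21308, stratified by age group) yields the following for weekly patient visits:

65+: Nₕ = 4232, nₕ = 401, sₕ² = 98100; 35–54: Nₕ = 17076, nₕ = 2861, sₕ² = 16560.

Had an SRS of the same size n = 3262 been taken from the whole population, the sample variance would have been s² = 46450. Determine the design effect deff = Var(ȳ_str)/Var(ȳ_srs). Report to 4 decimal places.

0.9810

Var(ȳ_str) = Σ Wₕ²(1−fₕ)sₕ²/nₕ with Wₕ = Nₕ/21308:
  65+: (4232/21308)²·(1−401/4232)·98100/401 = 8.7356871
  35–54: (17076/21308)²·(1−2861/17076)·16560/2861 = 3.0944973
  → Var(ȳ_str) = 11.830184.
Var(ȳ_srs) = (1 − 3262/21308)·46450/3262 = 12.059798.
deff = 11.830184 / 12.059798 = 0.9810.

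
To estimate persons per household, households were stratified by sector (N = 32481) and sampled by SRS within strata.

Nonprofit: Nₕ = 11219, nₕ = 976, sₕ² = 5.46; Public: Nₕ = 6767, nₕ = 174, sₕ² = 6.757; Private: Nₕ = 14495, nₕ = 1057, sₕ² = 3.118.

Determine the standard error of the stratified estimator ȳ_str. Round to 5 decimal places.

0.05288

Var(ȳ_str) = Σₕ Wₕ²(1 − fₕ)sₕ²/nₕ with Wₕ = Nₕ/N, N = 32481.
Nonprofit: Wₕ = 0.34540193; term = 0.34540193²·(1 − 0.08699528)·5.46/976 = 6.0934796 × 10^-4.
Public: Wₕ = 0.20833718; term = 0.20833718²·(1 − 0.02571302)·6.757/174 = 0.0016421966.
Private: Wₕ = 0.44626089; term = 0.44626089²·(1 − 0.07292170)·3.118/1057 = 5.4462202 × 10^-4.
Sum = 0.0027961666.
SE = √(0.0027961666) = 0.05288.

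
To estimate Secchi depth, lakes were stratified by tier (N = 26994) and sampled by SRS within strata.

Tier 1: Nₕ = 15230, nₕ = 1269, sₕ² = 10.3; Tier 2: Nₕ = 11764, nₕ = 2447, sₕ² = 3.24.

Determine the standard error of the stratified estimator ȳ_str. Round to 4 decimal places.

0.0507

Var(ȳ_str) = Σₕ Wₕ²(1 − fₕ)sₕ²/nₕ with Wₕ = Nₕ/N, N = 26994.
Tier 1: Wₕ = 0.56419945; term = 0.56419945²·(1 − 0.08332239)·10.3/1269 = 0.0023684136.
Tier 2: Wₕ = 0.43580055; term = 0.43580055²·(1 − 0.20800748)·3.24/2447 = 1.9916254 × 10^-4.
Sum = 0.0025675761.
SE = √(0.0025675761) = 0.0507.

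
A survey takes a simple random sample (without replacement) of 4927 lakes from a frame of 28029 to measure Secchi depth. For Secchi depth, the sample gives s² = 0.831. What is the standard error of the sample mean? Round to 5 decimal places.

Under SRS without replacement, Var(ȳ) = (1 − f)·s²/n with f = n/N = 4927/28029 = 0.17578223.
Var(ȳ) = (1 − 0.17578223)·0.831/4927 = 0.82421777·1.6866247 × 10^-4 = 1.3901461 × 10^-4.
SE(ȳ) = √(1.3901461 × 10^-4) = 0.01179.

0.01179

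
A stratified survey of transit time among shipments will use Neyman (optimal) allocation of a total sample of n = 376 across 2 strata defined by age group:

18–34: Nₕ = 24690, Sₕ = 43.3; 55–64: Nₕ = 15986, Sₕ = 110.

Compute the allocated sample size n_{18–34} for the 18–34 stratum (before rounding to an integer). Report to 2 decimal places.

142.16

Neyman allocation: nₕ = n·NₕSₕ / Σⱼ NⱼSⱼ.
Σ NⱼSⱼ = 24690·43.3 + 15986·110 = 2.827537 × 10^6.
n_{18–34} = 376·24690·43.3 / (2.827537 × 10^6) = 142.16.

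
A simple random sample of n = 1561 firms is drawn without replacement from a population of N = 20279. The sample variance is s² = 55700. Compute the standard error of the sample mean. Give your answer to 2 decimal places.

5.74

Under SRS without replacement, Var(ȳ) = (1 − f)·s²/n with f = n/N = 1561/20279 = 0.07697618.
Var(ȳ) = (1 − 0.07697618)·55700/1561 = 0.92302382·35.682255 = 32.935571.
SE(ȳ) = √(32.935571) = 5.74.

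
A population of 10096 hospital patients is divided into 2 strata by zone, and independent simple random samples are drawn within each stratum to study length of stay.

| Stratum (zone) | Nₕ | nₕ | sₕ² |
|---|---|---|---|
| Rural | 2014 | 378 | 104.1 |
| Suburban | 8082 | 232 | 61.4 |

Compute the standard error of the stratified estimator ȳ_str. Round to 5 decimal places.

Var(ȳ_str) = Σₕ Wₕ²(1 − fₕ)sₕ²/nₕ with Wₕ = Nₕ/N, N = 10096.
Rural: Wₕ = 0.19948494; term = 0.19948494²·(1 − 0.18768620)·104.1/378 = 0.0089023161.
Suburban: Wₕ = 0.80051506; term = 0.80051506²·(1 − 0.02870577)·61.4/232 = 0.16472905.
Sum = 0.17363137.
SE = √(0.17363137) = 0.41669.

0.41669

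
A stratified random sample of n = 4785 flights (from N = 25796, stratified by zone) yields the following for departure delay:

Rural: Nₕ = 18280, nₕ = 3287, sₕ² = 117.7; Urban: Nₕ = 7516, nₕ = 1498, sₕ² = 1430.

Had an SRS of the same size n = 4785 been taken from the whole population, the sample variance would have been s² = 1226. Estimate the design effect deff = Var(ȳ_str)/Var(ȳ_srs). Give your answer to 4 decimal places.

Var(ȳ_str) = Σ Wₕ²(1−fₕ)sₕ²/nₕ with Wₕ = Nₕ/25796:
  Rural: (18280/25796)²·(1−3287/18280)·117.7/3287 = 0.014748123
  Urban: (7516/25796)²·(1−1498/7516)·1430/1498 = 0.064887112
  → Var(ȳ_str) = 0.079635235.
Var(ȳ_srs) = (1 − 4785/25796)·1226/4785 = 0.2086906.
deff = 0.079635235 / 0.2086906 = 0.3816.

0.3816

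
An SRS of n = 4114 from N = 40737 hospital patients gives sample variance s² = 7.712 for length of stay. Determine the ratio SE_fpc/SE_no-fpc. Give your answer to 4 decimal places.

0.9482

f = n/N = 4114/40737 = 0.10098927.
SE_no-fpc = √(s²/n) = 0.043296358; SE_fpc = √((1−f)s²/n) = 0.041051951.
Ratio = √(1−f) = 0.94816176.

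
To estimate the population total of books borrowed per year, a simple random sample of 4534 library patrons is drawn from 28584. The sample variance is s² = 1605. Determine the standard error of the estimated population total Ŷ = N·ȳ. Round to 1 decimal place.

15599.7

Var(Ŷ) = N²·Var(ȳ) = N²·(1 − n/N)·s²/n.
f = 4534/28584 = 0.15862021; Var(ȳ) = 0.84137979·1605/4534 = 0.29784177.
Var(Ŷ) = 28584² · 0.29784177 = 2.4335015 × 10^8.
SE(Ŷ) = √(2.4335015 × 10^8) = 15599.7.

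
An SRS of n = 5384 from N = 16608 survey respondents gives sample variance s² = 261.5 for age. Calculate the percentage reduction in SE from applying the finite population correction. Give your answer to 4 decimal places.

17.7918

f = n/N = 5384/16608 = 0.32418112.
SE_no-fpc = √(s²/n) = 0.22038565; SE_fpc = √((1−f)s²/n) = 0.18117509.
Ratio = √(1−f) = 0.82208204. Reduction = 100·(1 − 0.82208204) = 17.7918%.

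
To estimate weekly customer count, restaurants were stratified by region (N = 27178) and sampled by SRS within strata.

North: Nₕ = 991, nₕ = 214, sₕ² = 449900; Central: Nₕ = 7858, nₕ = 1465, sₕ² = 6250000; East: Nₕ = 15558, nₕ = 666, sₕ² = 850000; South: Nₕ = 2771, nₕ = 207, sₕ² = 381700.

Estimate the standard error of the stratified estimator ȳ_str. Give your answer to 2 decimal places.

Var(ȳ_str) = Σₕ Wₕ²(1 − fₕ)sₕ²/nₕ with Wₕ = Nₕ/N, N = 27178.
North: Wₕ = 0.03646332; term = 0.03646332²·(1 − 0.21594349)·449900/214 = 2.1916031.
Central: Wₕ = 0.28913091; term = 0.28913091²·(1 − 0.18643421)·6250000/1465 = 290.15104.
East: Wₕ = 0.57244830; term = 0.57244830²·(1 − 0.04280756)·850000/666 = 400.32849.
South: Wₕ = 0.10195747; term = 0.10195747²·(1 − 0.07470227)·381700/207 = 17.736641.
Sum = 710.40777.
SE = √(710.40777) = 26.65.

26.65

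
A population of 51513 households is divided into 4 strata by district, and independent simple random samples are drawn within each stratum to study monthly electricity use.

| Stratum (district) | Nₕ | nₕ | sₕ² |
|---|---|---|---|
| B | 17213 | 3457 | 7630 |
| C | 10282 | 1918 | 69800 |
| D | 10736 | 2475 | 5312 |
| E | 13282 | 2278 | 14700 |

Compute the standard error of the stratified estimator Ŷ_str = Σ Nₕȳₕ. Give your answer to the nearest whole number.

69179

Var(Ŷ_str) = Σₕ Nₕ²(1 − fₕ)sₕ²/nₕ.
B: 17213²·(1 − 3457/17213)·7630/3457 = 5.226054 × 10^8.
C: 10282²·(1 − 1918/10282)·69800/1918 = 3.1296693 × 10^9.
D: 10736²·(1 − 2475/10736)·5312/2475 = 1.9035224 × 10^8.
E: 13282²·(1 − 2278/13282)·14700/2278 = 9.4314328 × 10^8.
Sum = 4.7857702 × 10^9.
SE = √(4.7857702 × 10^9) = 69179.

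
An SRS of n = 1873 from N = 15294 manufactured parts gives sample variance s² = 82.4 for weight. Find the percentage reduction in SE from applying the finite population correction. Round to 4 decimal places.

f = n/N = 1873/15294 = 0.12246633.
SE_no-fpc = √(s²/n) = 0.2097465; SE_fpc = √((1−f)s²/n) = 0.19648374.
Ratio = √(1−f) = 0.93676767. Reduction = 100·(1 − 0.93676767) = 6.3232%.

6.3232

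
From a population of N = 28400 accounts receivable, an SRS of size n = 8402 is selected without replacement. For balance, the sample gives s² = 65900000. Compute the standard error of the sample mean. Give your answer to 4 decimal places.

Under SRS without replacement, Var(ȳ) = (1 − f)·s²/n with f = n/N = 8402/28400 = 0.29584507.
Var(ȳ) = (1 − 0.29584507)·65900000/8402 = 0.70415493·7843.3706 = 5522.9481.
SE(ȳ) = √(5522.9481) = 74.3165.

74.3165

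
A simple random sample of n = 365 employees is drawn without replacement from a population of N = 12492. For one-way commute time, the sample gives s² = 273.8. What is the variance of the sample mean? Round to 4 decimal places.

0.7282

Under SRS without replacement, Var(ȳ) = (1 − f)·s²/n with f = n/N = 365/12492 = 0.02921870.
Var(ȳ) = (1 − 0.02921870)·273.8/365 = 0.97078130·0.75013699 = 0.72821896.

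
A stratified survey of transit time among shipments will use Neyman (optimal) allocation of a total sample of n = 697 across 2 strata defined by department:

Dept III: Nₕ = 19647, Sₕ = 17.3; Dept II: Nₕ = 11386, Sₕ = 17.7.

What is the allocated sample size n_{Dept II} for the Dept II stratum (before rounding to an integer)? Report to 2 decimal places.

259.44

Neyman allocation: nₕ = n·NₕSₕ / Σⱼ NⱼSⱼ.
Σ NⱼSⱼ = 19647·17.3 + 11386·17.7 = 541425.3.
n_{Dept II} = 697·11386·17.7 / 541425.3 = 259.44.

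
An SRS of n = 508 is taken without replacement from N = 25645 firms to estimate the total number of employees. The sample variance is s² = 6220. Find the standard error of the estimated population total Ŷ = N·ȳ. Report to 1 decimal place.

88842.6

Var(Ŷ) = N²·Var(ȳ) = N²·(1 − n/N)·s²/n.
f = 508/25645 = 0.01980893; Var(ȳ) = 0.98019107·6220/508 = 12.001552.
Var(Ŷ) = 25645² · 12.001552 = 7.893013 × 10^9.
SE(Ŷ) = √(7.893013 × 10^9) = 88842.6.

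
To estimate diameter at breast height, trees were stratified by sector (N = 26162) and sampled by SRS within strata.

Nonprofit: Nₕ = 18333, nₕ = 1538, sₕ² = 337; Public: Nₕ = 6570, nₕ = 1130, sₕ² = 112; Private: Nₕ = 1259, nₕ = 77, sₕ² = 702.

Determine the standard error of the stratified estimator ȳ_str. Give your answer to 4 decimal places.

0.3515

Var(ȳ_str) = Σₕ Wₕ²(1 − fₕ)sₕ²/nₕ with Wₕ = Nₕ/N, N = 26162.
Nonprofit: Wₕ = 0.70074918; term = 0.70074918²·(1 − 0.08389243)·337/1538 = 0.098570107.
Public: Wₕ = 0.25112759; term = 0.25112759²·(1 − 0.17199391)·112/1130 = 0.005175615.
Private: Wₕ = 0.04812323; term = 0.04812323²·(1 − 0.06115965)·702/77 = 0.019822011.
Sum = 0.12356773.
SE = √(0.12356773) = 0.3515.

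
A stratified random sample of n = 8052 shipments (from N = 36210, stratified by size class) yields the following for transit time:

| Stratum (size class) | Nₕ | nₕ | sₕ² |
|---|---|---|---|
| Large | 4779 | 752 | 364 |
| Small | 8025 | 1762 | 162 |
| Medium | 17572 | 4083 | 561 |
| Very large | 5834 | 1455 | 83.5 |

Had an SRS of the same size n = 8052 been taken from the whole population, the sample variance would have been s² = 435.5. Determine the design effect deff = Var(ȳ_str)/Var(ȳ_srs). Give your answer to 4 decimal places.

0.8699

Var(ȳ_str) = Σ Wₕ²(1−fₕ)sₕ²/nₕ with Wₕ = Nₕ/36210:
  Large: (4779/36210)²·(1−752/4779)·364/752 = 0.0071046903
  Small: (8025/36210)²·(1−1762/8025)·162/1762 = 0.0035243539
  Medium: (17572/36210)²·(1−4083/17572)·561/4083 = 0.024838615
  Very large: (5834/36210)²·(1−1455/5834)·83.5/1455 = 0.0011181699
  → Var(ȳ_str) = 0.036585829.
Var(ȳ_srs) = (1 − 8052/36210)·435.5/8052 = 0.042058877.
deff = 0.036585829 / 0.042058877 = 0.8699.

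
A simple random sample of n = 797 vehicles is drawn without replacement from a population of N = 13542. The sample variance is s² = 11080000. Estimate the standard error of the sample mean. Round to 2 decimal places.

Under SRS without replacement, Var(ȳ) = (1 − f)·s²/n with f = n/N = 797/13542 = 0.05885394.
Var(ȳ) = (1 − 0.05885394)·11080000/797 = 0.94114606·13902.133 = 13083.938.
SE(ȳ) = √(13083.938) = 114.39.

114.39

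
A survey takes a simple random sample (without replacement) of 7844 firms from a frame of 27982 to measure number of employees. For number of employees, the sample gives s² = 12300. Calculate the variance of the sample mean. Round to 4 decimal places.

1.1285

Under SRS without replacement, Var(ȳ) = (1 − f)·s²/n with f = n/N = 7844/27982 = 0.28032306.
Var(ȳ) = (1 − 0.28032306)·12300/7844 = 0.71967694·1.5680775 = 1.1285092.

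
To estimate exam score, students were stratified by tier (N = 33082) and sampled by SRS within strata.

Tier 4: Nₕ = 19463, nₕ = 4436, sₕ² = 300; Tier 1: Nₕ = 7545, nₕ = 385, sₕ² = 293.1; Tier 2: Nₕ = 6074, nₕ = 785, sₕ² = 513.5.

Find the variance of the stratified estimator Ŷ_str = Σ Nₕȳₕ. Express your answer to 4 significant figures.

Var(Ŷ_str) = Σₕ Nₕ²(1 − fₕ)sₕ²/nₕ.
Tier 4: 19463²·(1 − 4436/19463)·300/4436 = 1.977934 × 10^7.
Tier 1: 7545²·(1 − 385/7545)·293.1/385 = 4.1127031 × 10^7.
Tier 2: 6074²·(1 − 785/6074)·513.5/785 = 2.1014504 × 10^7.
Sum = 8.1920875 × 10^7.

8.192 × 10^7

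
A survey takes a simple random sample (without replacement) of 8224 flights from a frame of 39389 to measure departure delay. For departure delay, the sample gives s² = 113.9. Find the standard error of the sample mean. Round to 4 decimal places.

0.1047

Under SRS without replacement, Var(ȳ) = (1 − f)·s²/n with f = n/N = 8224/39389 = 0.20878926.
Var(ȳ) = (1 − 0.20878926)·113.9/8224 = 0.79121074·0.013849708 = 0.010958038.
SE(ȳ) = √(0.010958038) = 0.1047.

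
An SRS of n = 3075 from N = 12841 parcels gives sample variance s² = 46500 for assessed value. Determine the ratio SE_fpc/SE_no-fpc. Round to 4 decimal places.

0.8721

f = n/N = 3075/12841 = 0.23946733.
SE_no-fpc = √(s²/n) = 3.8886953; SE_fpc = √((1−f)s²/n) = 3.3912738.
Ratio = √(1−f) = 0.87208524.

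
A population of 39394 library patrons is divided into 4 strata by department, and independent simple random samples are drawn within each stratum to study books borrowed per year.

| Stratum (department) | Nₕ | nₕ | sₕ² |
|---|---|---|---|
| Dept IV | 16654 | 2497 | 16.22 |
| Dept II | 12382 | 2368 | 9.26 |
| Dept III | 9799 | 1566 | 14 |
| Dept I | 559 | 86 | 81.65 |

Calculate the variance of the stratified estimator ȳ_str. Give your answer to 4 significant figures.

0.001926

Var(ȳ_str) = Σₕ Wₕ²(1 − fₕ)sₕ²/nₕ with Wₕ = Nₕ/N, N = 39394.
Dept IV: Wₕ = 0.42275473; term = 0.42275473²·(1 − 0.14993395)·16.22/2497 = 9.8687453 × 10^-4.
Dept II: Wₕ = 0.31431182; term = 0.31431182²·(1 − 0.19124536)·9.26/2368 = 3.1244064 × 10^-4.
Dept III: Wₕ = 0.24874346; term = 0.24874346²·(1 − 0.15981223)·14/1566 = 4.6474635 × 10^-4.
Dept I: Wₕ = 0.01418998; term = 0.01418998²·(1 − 0.15384615)·81.65/86 = 1.6175977 × 10^-4.
Sum = 0.0019258213.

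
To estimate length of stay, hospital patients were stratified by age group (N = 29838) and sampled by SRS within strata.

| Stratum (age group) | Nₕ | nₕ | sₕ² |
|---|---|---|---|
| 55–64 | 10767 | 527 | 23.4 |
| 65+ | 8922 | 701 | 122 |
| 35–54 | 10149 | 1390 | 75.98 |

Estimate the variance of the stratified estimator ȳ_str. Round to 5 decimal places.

0.02529

Var(ȳ_str) = Σₕ Wₕ²(1 − fₕ)sₕ²/nₕ with Wₕ = Nₕ/N, N = 29838.
55–64: Wₕ = 0.36084858; term = 0.36084858²·(1 − 0.04894585)·23.4/527 = 0.0054987059.
65+: Wₕ = 0.29901468; term = 0.29901468²·(1 − 0.07856983)·122/701 = 0.014338023.
35–54: Wₕ = 0.34013674; term = 0.34013674²·(1 − 0.13695931)·75.98/1390 = 0.0054578657.
Sum = 0.025294595.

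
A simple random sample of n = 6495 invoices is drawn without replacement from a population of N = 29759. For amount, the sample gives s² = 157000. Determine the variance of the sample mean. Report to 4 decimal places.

18.8967

Under SRS without replacement, Var(ȳ) = (1 − f)·s²/n with f = n/N = 6495/29759 = 0.21825330.
Var(ȳ) = (1 − 0.21825330)·157000/6495 = 0.78174670·24.17244 = 18.896725.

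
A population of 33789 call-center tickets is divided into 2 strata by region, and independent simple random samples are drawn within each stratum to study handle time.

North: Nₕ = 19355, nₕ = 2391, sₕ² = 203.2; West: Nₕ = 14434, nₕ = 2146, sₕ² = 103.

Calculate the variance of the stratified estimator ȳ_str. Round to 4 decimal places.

0.0319

Var(ȳ_str) = Σₕ Wₕ²(1 − fₕ)sₕ²/nₕ with Wₕ = Nₕ/N, N = 33789.
North: Wₕ = 0.57281956; term = 0.57281956²·(1 − 0.12353397)·203.2/2391 = 0.02444077.
West: Wₕ = 0.42718044; term = 0.42718044²·(1 − 0.14867674)·103/2146 = 0.0074563233.
Sum = 0.031897093.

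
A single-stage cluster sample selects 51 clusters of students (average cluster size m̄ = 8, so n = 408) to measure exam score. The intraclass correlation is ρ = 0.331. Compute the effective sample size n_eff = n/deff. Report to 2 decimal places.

deff = 1 + (8 − 1)·0.331 = 1 + 2.317 = 3.317.
n_eff = 408 / 3.317 = 123.00.

123.00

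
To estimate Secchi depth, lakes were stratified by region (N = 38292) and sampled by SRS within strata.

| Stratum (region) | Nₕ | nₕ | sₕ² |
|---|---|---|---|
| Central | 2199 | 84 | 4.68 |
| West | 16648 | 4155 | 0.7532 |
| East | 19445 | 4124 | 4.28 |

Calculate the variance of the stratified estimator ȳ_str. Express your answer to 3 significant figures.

Var(ȳ_str) = Σₕ Wₕ²(1 − fₕ)sₕ²/nₕ with Wₕ = Nₕ/N, N = 38292.
Central: Wₕ = 0.05742714; term = 0.05742714²·(1 − 0.03819918)·4.68/84 = 1.7672015 × 10^-4.
West: Wₕ = 0.43476444; term = 0.43476444²·(1 − 0.24957953)·0.7532/4155 = 2.5712955 × 10^-5.
East: Wₕ = 0.50780842; term = 0.50780842²·(1 − 0.21208537)·4.28/4124 = 2.1086479 × 10^-4.
Sum = 4.132979 × 10^-4.

4.13 × 10^-4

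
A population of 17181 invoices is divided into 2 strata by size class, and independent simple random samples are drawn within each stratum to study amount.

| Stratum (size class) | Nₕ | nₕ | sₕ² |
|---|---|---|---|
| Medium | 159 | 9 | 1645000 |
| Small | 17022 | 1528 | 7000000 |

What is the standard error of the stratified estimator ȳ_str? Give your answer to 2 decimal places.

Var(ȳ_str) = Σₕ Wₕ²(1 − fₕ)sₕ²/nₕ with Wₕ = Nₕ/N, N = 17181.
Medium: Wₕ = 0.00925441; term = 0.00925441²·(1 − 0.05660377)·1645000/9 = 14.767769.
Small: Wₕ = 0.99074559; term = 0.99074559²·(1 − 0.08976618)·7000000/1528 = 4093.0962.
Sum = 4107.864.
SE = √(4107.864) = 64.09.

64.09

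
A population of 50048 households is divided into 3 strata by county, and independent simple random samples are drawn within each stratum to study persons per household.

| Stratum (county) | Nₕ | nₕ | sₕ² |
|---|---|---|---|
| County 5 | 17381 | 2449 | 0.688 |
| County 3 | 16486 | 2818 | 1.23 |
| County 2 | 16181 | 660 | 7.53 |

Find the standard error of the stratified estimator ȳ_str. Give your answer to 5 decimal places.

Var(ȳ_str) = Σₕ Wₕ²(1 − fₕ)sₕ²/nₕ with Wₕ = Nₕ/N, N = 50048.
County 5: Wₕ = 0.34728660; term = 0.34728660²·(1 − 0.14090098)·0.688/2449 = 2.9108441 × 10^-5.
County 3: Wₕ = 0.32940377; term = 0.32940377²·(1 − 0.17093291)·1.23/2818 = 3.9265482 × 10^-5.
County 2: Wₕ = 0.32330962; term = 0.32330962²·(1 − 0.04078858)·7.53/660 = 0.0011439384.
Sum = 0.0012123123.
SE = √(0.0012123123) = 0.03482.

0.03482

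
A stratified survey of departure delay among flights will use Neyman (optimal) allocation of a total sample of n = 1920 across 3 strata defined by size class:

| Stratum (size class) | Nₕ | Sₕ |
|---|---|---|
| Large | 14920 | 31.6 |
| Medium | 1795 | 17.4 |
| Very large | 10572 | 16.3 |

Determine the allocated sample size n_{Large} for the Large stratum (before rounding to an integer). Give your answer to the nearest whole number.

Neyman allocation: nₕ = n·NₕSₕ / Σⱼ NⱼSⱼ.
Σ NⱼSⱼ = 14920·31.6 + 1795·17.4 + 10572·16.3 = 675028.6.
n_{Large} = 1920·14920·31.6 / 675028.6 = 1341.

1341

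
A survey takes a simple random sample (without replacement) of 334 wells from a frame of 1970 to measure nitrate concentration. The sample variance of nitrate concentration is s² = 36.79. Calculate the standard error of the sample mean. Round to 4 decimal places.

0.3024

Under SRS without replacement, Var(ȳ) = (1 − f)·s²/n with f = n/N = 334/1970 = 0.16954315.
Var(ȳ) = (1 − 0.16954315)·36.79/334 = 0.83045685·0.1101497 = 0.091474574.
SE(ȳ) = √(0.091474574) = 0.3024.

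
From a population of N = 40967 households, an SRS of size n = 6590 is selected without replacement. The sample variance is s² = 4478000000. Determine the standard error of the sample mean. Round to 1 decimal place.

Under SRS without replacement, Var(ȳ) = (1 − f)·s²/n with f = n/N = 6590/40967 = 0.16086118.
Var(ȳ) = (1 − 0.16086118)·4478000000/6590 = 0.83913882·679514.42 = 570206.92.
SE(ȳ) = √(570206.92) = 755.1.

755.1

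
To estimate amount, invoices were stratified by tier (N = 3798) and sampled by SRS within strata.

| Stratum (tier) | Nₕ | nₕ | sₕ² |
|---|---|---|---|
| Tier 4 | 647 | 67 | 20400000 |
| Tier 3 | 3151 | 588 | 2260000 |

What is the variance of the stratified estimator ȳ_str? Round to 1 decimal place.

Var(ȳ_str) = Σₕ Wₕ²(1 − fₕ)sₕ²/nₕ with Wₕ = Nₕ/N, N = 3798.
Tier 4: Wₕ = 0.17035282; term = 0.17035282²·(1 − 0.10355487)·20400000/67 = 7920.9581.
Tier 3: Wₕ = 0.82964718; term = 0.82964718²·(1 − 0.18660743)·2260000/588 = 2151.8808.
Sum = 10072.839.

10072.8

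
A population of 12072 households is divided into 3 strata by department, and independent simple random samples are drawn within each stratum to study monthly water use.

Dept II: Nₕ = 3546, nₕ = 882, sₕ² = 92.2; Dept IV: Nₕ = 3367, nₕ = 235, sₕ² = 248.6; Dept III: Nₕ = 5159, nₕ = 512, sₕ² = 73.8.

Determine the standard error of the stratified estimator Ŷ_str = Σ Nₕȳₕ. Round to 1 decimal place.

3949.5

Var(Ŷ_str) = Σₕ Nₕ²(1 − fₕ)sₕ²/nₕ.
Dept II: 3546²·(1 − 882/3546)·92.2/882 = 987495.87.
Dept IV: 3367²·(1 − 235/3367)·248.6/235 = 1.1155734 × 10^7.
Dept III: 5159²·(1 − 512/5159)·73.8/512 = 3.455609 × 10^6.
Sum = 1.5598839 × 10^7.
SE = √(1.5598839 × 10^7) = 3949.5.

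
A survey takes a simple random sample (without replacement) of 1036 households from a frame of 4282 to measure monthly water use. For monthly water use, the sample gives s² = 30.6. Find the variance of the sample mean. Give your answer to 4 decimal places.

Under SRS without replacement, Var(ȳ) = (1 − f)·s²/n with f = n/N = 1036/4282 = 0.24194302.
Var(ȳ) = (1 − 0.24194302)·30.6/1036 = 0.75805698·0.02953668 = 0.022390486.

0.0224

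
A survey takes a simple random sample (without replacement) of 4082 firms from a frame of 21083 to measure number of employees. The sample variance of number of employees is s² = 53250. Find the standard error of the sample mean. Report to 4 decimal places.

3.2434

Under SRS without replacement, Var(ȳ) = (1 − f)·s²/n with f = n/N = 4082/21083 = 0.19361571.
Var(ȳ) = (1 − 0.19361571)·53250/4082 = 0.80638429·13.045076 = 10.519344.
SE(ȳ) = √(10.519344) = 3.2434.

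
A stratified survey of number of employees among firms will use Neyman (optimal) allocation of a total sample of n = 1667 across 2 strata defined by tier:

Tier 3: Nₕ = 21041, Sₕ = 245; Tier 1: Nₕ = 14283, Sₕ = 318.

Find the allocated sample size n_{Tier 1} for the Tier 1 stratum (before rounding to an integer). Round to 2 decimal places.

Neyman allocation: nₕ = n·NₕSₕ / Σⱼ NⱼSⱼ.
Σ NⱼSⱼ = 21041·245 + 14283·318 = 9.697039 × 10^6.
n_{Tier 1} = 1667·14283·318 / (9.697039 × 10^6) = 780.81.

780.81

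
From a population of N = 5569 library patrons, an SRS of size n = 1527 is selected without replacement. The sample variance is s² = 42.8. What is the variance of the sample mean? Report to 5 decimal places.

0.02034

Under SRS without replacement, Var(ȳ) = (1 − f)·s²/n with f = n/N = 1527/5569 = 0.27419644.
Var(ȳ) = (1 − 0.27419644)·42.8/1527 = 0.72580356·0.028028815 = 0.020343413.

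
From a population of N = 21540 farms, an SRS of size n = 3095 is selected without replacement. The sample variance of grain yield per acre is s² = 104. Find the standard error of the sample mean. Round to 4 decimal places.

0.1696

Under SRS without replacement, Var(ȳ) = (1 − f)·s²/n with f = n/N = 3095/21540 = 0.14368617.
Var(ȳ) = (1 − 0.14368617)·104/3095 = 0.85631383·0.033602585 = 0.028774358.
SE(ȳ) = √(0.028774358) = 0.1696.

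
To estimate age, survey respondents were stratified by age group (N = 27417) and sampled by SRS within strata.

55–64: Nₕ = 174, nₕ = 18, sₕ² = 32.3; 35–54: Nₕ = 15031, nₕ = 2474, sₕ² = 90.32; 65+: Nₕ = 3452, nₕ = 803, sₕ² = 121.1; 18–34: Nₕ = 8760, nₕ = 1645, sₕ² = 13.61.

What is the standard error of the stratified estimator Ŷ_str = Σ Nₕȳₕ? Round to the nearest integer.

Var(Ŷ_str) = Σₕ Nₕ²(1 − fₕ)sₕ²/nₕ.
55–64: 174²·(1 − 18/174)·32.3/18 = 48708.4.
35–54: 15031²·(1 − 2474/15031)·90.32/2474 = 6.8906153 × 10^6.
65+: 3452²·(1 − 803/3452)·121.1/803 = 1.3790542 × 10^6.
18–34: 8760²·(1 − 1645/8760)·13.61/1645 = 515669.25.
Sum = 8.8340472 × 10^6.
SE = √(8.8340472 × 10^6) = 2972.

2972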